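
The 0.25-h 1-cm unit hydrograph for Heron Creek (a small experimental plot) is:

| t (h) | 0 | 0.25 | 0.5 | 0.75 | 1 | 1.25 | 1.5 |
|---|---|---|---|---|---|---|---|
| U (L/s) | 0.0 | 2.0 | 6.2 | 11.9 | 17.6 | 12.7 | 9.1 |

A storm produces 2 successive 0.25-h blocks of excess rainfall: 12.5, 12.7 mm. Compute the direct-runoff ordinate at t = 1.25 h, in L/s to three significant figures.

Q ≈ 38.2 L/s

By discrete convolution, Q_j = Σ (P_i / 10 mm) · U_{j−i}.
At t = 1.25 h (j=5): Q = (12.5/10)·12.7 + (12.7/10)·17.6 = 38.2 L/s.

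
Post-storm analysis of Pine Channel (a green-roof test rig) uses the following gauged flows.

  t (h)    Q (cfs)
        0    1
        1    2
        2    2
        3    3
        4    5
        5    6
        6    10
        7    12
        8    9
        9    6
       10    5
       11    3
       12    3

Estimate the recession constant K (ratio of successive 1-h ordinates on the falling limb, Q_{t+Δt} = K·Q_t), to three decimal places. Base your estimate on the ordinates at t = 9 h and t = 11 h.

Using the recession-limb readings at t = 9 h and t = 11 h: Q falls from 6 to 3 cfs over 2 intervals.
K = (Q₂/Q₁)^(1/2) = (3/6)^(1/2) = 0.707.

K ≈ 0.707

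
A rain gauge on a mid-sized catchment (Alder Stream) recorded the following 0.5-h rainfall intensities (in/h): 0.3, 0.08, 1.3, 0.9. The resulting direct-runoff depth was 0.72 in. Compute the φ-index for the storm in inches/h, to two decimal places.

Only the 2 blocks with intensity above φ contribute runoff: 1.3, 0.9 in/h.
Σ(I−φ)·Δt = d  ⇒  (1.3+0.9 − 2φ)·0.5 = 0.72
φ = (2.200 − 0.72/0.5) / 2 = 0.38 in/h.

φ ≈ 0.38 in/h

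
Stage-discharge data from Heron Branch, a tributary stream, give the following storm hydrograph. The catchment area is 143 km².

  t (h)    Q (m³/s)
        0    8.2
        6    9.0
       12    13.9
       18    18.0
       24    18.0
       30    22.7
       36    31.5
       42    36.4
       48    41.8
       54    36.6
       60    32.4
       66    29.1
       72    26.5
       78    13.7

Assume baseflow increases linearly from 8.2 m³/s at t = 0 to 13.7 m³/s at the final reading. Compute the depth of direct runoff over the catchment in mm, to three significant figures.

Direct runoff: 0.00, 0.38, 4.85, 8.53, 8.11, 12.38, 20.76, 25.24, 30.22, 24.59, 19.97, 16.25, 13.22, 0.00 m³/s; ΣQ_DR = 184.5 m³/s.
V = ΣQ_DR · Δt = 184.5 × 21600 s = 3.985 × 10^6 m³.
Over A = 143 km², depth = V / A = 27.9 mm.

d ≈ 27.9 mm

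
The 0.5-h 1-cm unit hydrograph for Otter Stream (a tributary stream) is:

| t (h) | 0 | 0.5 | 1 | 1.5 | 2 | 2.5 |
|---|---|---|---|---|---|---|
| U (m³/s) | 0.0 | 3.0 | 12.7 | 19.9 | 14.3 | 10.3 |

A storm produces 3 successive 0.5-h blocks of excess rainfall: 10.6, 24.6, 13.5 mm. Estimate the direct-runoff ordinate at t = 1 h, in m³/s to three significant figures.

Q ≈ 20.8 m³/s

By discrete convolution, Q_j = Σ (P_i / 10 mm) · U_{j−i}.
At t = 1 h (j=2): Q = (10.6/10)·12.7 + (24.6/10)·3.0 + (13.5/10)·0.0 = 20.8 m³/s.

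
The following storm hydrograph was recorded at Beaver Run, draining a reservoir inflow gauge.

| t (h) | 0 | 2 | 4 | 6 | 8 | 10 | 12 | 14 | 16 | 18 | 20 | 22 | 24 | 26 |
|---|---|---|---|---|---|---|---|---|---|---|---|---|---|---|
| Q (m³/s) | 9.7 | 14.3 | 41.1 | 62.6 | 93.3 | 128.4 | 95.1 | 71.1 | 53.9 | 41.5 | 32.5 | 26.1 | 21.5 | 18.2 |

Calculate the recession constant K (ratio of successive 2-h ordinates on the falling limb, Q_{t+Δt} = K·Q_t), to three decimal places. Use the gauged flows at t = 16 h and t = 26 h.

K ≈ 0.805

Using the recession-limb readings at t = 16 h and t = 26 h: Q falls from 53.9 to 18.2 m³/s over 5 intervals.
K = (Q₂/Q₁)^(1/5) = (18.2/53.9)^(1/5) = 0.805.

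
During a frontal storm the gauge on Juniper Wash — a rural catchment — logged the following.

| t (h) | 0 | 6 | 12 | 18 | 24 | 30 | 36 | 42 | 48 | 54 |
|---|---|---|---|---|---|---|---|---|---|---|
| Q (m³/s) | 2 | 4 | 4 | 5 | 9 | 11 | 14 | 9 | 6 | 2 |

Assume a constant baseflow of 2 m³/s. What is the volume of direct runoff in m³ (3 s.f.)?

V ≈ 9.94 × 10^5 m³

Direct-runoff ordinates (Q − Q_b): 0.0, 2.0, 2.0, 3.0, 7.0, 9.0, 12.0, 7.0, 4.0, 0.0 m³/s.
ΣQ_DR = 46.00 m³/s.
With Δt = 6 h = 21600 s, V = ΣQ_DR · Δt = 46.00 × 21600 = 9.94 × 10^5 m³.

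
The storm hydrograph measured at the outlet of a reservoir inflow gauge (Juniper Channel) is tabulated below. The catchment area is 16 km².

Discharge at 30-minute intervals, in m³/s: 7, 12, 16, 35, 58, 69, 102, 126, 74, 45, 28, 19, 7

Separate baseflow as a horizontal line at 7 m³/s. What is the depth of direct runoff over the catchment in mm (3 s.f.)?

Direct runoff: 0.0, 5.0, 9.0, 28.0, 51.0, 62.0, 95.0, 119.0, 67.0, 38.0, 21.0, 12.0, 0.0 m³/s; ΣQ_DR = 507.0 m³/s.
V = ΣQ_DR · Δt = 507.0 × 1800 s = 9.126 × 10^5 m³.
Over A = 16 km², depth = V / A = 57.0 mm.

d ≈ 57.0 mm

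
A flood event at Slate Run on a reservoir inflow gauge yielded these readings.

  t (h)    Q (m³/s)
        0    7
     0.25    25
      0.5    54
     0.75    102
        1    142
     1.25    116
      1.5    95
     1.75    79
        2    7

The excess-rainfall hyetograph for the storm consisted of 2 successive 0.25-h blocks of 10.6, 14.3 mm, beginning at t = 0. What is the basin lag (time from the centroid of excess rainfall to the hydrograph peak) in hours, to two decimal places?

t_L ≈ 0.73 h

Centroid of excess rainfall: t_c = Σ P_i·t̄_i / ΣP_i = 0.2686 h (block centres at 0.125, 0.375 h).
Hydrograph peak occurs at t = 1 h, so basin lag t_L = 1 − 0.2686 = 0.73 h.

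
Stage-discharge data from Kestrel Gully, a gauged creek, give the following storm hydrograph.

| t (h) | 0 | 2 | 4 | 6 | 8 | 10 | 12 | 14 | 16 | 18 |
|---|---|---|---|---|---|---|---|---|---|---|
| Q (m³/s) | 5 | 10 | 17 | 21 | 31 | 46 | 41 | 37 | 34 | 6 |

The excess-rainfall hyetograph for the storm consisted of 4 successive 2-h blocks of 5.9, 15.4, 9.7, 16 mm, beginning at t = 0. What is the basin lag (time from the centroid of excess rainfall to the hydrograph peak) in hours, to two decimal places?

t_L ≈ 5.48 h

Centroid of excess rainfall: t_c = Σ P_i·t̄_i / ΣP_i = 4.5234 h (block centres at 1, 3, 5, 7 h).
Hydrograph peak occurs at t = 10 h, so basin lag t_L = 10 − 4.5234 = 5.48 h.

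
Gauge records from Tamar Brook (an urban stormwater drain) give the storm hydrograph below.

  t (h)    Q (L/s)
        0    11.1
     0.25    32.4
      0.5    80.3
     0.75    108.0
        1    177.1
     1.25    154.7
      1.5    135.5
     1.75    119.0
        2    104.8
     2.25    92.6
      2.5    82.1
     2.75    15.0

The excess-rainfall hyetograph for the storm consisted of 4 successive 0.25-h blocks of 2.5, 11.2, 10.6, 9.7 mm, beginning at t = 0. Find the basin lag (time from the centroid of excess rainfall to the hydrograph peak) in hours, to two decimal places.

t_L ≈ 0.42 h

Centroid of excess rainfall: t_c = Σ P_i·t̄_i / ΣP_i = 0.5772 h (block centres at 0.125, 0.375, 0.625, 0.875 h).
Hydrograph peak occurs at t = 1 h, so basin lag t_L = 1 − 0.5772 = 0.42 h.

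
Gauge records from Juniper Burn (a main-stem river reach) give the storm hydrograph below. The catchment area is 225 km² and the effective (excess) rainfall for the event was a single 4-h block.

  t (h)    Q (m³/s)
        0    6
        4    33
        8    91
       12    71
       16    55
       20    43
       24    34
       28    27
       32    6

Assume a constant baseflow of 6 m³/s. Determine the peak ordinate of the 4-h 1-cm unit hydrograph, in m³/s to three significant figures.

Direct runoff: 0.0, 27.0, 85.0, 65.0, 49.0, 37.0, 28.0, 21.0, 0.0 m³/s; ΣQ_DR = 312.0 m³/s, peak = 85.0 m³/s.
Runoff depth d = ΣQ_DR·Δt / A = 312.0 × 14400 / (225 km²) = 19.97 mm.
The 1-cm UH is the DRH scaled by (10 mm)/d, so U_p = 85.0 × 10/19.97 = 42.6 m³/s.

U_p ≈ 42.6 m³/s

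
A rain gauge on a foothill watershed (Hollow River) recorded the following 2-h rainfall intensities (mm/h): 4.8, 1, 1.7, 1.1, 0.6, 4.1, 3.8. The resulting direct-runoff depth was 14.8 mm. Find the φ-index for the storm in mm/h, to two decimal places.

φ ≈ 1.77 mm/h

Only the 3 blocks with intensity above φ contribute runoff: 4.8, 4.1, 3.8 mm/h.
Σ(I−φ)·Δt = d  ⇒  (4.8+4.1+3.8 − 3φ)·2 = 14.8
φ = (12.70 − 14.8/2) / 3 = 1.77 mm/h.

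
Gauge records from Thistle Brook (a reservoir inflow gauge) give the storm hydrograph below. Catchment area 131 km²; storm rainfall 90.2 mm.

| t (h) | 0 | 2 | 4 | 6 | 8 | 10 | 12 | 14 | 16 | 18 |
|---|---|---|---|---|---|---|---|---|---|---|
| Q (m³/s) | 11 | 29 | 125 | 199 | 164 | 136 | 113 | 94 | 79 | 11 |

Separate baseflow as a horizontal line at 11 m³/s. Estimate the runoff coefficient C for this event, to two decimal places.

ΣQ_DR = 851.0 m³/s; V = ΣQ_DR·Δt = 6.127 × 10^6 m³.
Runoff depth d = V / A = 46.77 mm.
C = d / P = 46.77 / 90.2 = 0.52.

C ≈ 0.52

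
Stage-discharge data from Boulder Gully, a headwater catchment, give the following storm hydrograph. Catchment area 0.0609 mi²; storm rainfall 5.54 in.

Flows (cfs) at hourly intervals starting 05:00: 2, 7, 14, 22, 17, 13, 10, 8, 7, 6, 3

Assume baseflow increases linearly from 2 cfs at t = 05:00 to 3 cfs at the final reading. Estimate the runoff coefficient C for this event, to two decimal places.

C ≈ 0.37

ΣQ_DR = 81.50 cfs; V = ΣQ_DR·Δt = 2.934 × 10^5 ft³.
Runoff depth d = V / A = 2.074 in.
C = d / P = 2.074 / 5.54 = 0.37.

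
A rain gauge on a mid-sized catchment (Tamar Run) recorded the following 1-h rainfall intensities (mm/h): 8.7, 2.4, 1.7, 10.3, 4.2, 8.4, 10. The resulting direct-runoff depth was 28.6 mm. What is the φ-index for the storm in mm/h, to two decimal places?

φ ≈ 2.60 mm/h

Only the 5 blocks with intensity above φ contribute runoff: 8.7, 10.3, 4.2, 8.4, 10 mm/h.
Σ(I−φ)·Δt = d  ⇒  (8.7+10.3+4.2+8.4+10 − 5φ)·1 = 28.6
φ = (41.60 − 28.6/1) / 5 = 2.60 mm/h.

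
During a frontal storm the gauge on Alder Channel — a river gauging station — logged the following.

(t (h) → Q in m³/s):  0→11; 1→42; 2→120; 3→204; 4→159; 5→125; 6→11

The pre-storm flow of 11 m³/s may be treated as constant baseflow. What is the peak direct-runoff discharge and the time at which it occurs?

Q_p = 193.0 m³/s at t = 3 h

Subtracting baseflow gives direct-runoff ordinates: 0.0, 31.0, 109.0, 193.0, 148.0, 114.0, 0.0 m³/s.
The maximum is 193.0 m³/s, occurring at the reading for t = 3 h.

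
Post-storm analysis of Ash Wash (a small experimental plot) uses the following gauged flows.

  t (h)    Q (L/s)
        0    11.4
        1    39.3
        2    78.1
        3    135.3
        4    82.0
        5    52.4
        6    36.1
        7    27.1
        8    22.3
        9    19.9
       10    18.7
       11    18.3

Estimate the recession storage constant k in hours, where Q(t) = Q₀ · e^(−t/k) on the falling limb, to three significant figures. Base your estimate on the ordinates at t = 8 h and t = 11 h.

On the falling limb, Q drops from 22.3 to 18.3 L/s between t = 8 h and t = 11 h (Δt = 3 h).
k = −Δt / ln(Q₂/Q₁) = −3 / ln(18.3/22.3) = 15.2 h.

k ≈ 15.2 h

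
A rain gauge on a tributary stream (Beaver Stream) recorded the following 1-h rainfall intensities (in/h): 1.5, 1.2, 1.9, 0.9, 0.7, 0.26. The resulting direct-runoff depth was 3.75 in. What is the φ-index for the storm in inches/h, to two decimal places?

Only the 5 blocks with intensity above φ contribute runoff: 1.5, 1.2, 1.9, 0.9, 0.7 in/h.
Σ(I−φ)·Δt = d  ⇒  (1.5+1.2+1.9+0.9+0.7 − 5φ)·1 = 3.75
φ = (6.200 − 3.75/1) / 5 = 0.49 in/h.

φ ≈ 0.49 in/h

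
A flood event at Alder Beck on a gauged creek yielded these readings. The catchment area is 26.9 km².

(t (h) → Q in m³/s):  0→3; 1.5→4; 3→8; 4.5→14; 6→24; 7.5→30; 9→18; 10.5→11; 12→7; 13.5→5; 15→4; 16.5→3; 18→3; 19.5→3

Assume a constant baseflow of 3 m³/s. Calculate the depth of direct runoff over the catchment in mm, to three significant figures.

Direct runoff: 0.0, 1.0, 5.0, 11.0, 21.0, 27.0, 15.0, 8.0, 4.0, 2.0, 1.0, 0.0, 0.0, 0.0 m³/s; ΣQ_DR = 95.00 m³/s.
V = ΣQ_DR · Δt = 95.00 × 5400 s = 5.130 × 10^5 m³.
Over A = 26.9 km², depth = V / A = 19.1 mm.

d ≈ 19.1 mm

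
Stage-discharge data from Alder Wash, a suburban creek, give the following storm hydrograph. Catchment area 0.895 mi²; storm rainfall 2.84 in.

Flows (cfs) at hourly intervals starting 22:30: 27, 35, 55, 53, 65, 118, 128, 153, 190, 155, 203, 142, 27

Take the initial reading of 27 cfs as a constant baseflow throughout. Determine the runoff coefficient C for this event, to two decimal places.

ΣQ_DR = 1000 cfs; V = ΣQ_DR·Δt = 3.600 × 10^6 ft³.
Runoff depth d = V / A = 1.731 in.
C = d / P = 1.731 / 2.84 = 0.61.

C ≈ 0.61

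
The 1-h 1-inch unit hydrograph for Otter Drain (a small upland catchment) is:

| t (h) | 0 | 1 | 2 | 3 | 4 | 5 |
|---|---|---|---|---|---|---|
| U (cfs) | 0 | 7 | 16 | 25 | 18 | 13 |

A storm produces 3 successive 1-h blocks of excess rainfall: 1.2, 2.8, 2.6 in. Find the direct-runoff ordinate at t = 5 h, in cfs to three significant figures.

By discrete convolution, Q_j = Σ (P_i / 1 in) · U_{j−i}.
At t = 5 h (j=5): Q = (1.2/1)·13 + (2.8/1)·18 + (2.6/1)·25 = 131 cfs.

Q ≈ 131 cfs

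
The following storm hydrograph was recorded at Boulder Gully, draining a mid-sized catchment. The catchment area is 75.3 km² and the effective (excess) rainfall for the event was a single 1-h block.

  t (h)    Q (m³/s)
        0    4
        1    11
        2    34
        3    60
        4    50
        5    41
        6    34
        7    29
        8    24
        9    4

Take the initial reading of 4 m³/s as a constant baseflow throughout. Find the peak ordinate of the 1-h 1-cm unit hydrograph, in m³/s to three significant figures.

U_p ≈ 46.7 m³/s

Direct runoff: 0.0, 7.0, 30.0, 56.0, 46.0, 37.0, 30.0, 25.0, 20.0, 0.0 m³/s; ΣQ_DR = 251.0 m³/s, peak = 56.0 m³/s.
Runoff depth d = ΣQ_DR·Δt / A = 251.0 × 3600 / (75.3 km²) = 12.00 mm.
The 1-cm UH is the DRH scaled by (10 mm)/d, so U_p = 56.0 × 10/12.00 = 46.7 m³/s.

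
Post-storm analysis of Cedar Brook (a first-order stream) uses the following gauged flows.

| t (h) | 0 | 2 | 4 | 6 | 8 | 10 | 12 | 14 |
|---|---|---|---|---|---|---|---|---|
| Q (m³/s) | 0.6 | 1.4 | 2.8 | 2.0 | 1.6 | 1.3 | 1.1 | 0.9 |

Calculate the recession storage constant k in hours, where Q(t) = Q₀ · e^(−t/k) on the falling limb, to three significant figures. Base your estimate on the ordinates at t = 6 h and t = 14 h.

k ≈ 10.0 h

On the falling limb, Q drops from 2.0 to 0.9 m³/s between t = 6 h and t = 14 h (Δt = 8 h).
k = −Δt / ln(Q₂/Q₁) = −8 / ln(0.9/2.0) = 10.0 h.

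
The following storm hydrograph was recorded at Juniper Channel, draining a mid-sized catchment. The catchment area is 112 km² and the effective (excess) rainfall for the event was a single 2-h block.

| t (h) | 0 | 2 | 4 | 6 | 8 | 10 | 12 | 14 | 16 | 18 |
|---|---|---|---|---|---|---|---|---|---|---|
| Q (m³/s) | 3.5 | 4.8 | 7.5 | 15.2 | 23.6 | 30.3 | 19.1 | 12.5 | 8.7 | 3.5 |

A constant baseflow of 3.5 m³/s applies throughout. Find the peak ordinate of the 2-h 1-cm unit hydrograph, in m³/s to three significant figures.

Direct runoff: 0.0, 1.3, 4.0, 11.7, 20.1, 26.8, 15.6, 9.0, 5.2, 0.0 m³/s; ΣQ_DR = 93.70 m³/s, peak = 26.8 m³/s.
Runoff depth d = ΣQ_DR·Δt / A = 93.70 × 7200 / (112 km²) = 6.024 mm.
The 1-cm UH is the DRH scaled by (10 mm)/d, so U_p = 26.8 × 10/6.024 = 44.5 m³/s.

U_p ≈ 44.5 m³/s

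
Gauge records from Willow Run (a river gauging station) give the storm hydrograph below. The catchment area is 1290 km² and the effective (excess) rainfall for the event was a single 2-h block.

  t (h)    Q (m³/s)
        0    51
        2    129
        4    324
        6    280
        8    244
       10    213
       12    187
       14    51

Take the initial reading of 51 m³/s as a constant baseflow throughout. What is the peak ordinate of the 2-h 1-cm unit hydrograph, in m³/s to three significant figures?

U_p ≈ 457 m³/s

Direct runoff: 0.0, 78.0, 273.0, 229.0, 193.0, 162.0, 136.0, 0.0 m³/s; ΣQ_DR = 1071 m³/s, peak = 273.0 m³/s.
Runoff depth d = ΣQ_DR·Δt / A = 1071 × 7200 / (1290 km²) = 5.978 mm.
The 1-cm UH is the DRH scaled by (10 mm)/d, so U_p = 273.0 × 10/5.978 = 457 m³/s.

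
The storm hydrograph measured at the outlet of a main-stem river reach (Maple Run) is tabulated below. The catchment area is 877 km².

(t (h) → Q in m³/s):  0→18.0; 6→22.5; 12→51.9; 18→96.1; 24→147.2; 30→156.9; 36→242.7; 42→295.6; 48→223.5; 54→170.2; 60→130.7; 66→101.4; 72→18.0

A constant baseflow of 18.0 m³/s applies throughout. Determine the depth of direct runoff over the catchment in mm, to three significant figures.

Direct runoff: 0.0, 4.5, 33.9, 78.1, 129.2, 138.9, 224.7, 277.6, 205.5, 152.2, 112.7, 83.4, 0.0 m³/s; ΣQ_DR = 1441 m³/s.
V = ΣQ_DR · Δt = 1441 × 21600 s = 3.112 × 10^7 m³.
Over A = 877 km², depth = V / A = 35.5 mm.

d ≈ 35.5 mm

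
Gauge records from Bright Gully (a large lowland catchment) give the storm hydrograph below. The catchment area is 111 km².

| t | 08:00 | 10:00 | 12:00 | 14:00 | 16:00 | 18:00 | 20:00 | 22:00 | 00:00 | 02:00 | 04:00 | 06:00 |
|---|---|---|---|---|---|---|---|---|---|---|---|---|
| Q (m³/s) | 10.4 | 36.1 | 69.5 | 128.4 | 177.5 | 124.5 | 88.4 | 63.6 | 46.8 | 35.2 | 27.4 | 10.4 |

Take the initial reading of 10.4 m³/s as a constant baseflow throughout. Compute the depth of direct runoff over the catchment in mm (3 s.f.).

d ≈ 45.0 mm

Direct runoff: 0.0, 25.7, 59.1, 118.0, 167.1, 114.1, 78.0, 53.2, 36.4, 24.8, 17.0, 0.0 m³/s; ΣQ_DR = 693.4 m³/s.
V = ΣQ_DR · Δt = 693.4 × 7200 s = 4.992 × 10^6 m³.
Over A = 111 km², depth = V / A = 45.0 mm.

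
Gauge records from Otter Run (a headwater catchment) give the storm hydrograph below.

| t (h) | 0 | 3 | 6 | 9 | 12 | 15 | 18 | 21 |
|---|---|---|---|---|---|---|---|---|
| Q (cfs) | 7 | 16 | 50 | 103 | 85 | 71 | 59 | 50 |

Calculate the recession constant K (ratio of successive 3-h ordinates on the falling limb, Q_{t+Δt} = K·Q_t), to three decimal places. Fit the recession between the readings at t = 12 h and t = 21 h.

Using the recession-limb readings at t = 12 h and t = 21 h: Q falls from 85 to 50 cfs over 3 intervals.
K = (Q₂/Q₁)^(1/3) = (50/85)^(1/3) = 0.838.

K ≈ 0.838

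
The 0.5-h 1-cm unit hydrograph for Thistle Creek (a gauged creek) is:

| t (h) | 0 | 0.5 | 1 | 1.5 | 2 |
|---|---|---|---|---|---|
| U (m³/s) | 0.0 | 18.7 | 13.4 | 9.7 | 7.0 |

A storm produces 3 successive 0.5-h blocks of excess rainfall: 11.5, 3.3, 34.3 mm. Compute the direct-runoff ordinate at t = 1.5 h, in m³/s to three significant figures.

By discrete convolution, Q_j = Σ (P_i / 10 mm) · U_{j−i}.
At t = 1.5 h (j=3): Q = (11.5/10)·9.7 + (3.3/10)·13.4 + (34.3/10)·18.7 = 79.7 m³/s.

Q ≈ 79.7 m³/s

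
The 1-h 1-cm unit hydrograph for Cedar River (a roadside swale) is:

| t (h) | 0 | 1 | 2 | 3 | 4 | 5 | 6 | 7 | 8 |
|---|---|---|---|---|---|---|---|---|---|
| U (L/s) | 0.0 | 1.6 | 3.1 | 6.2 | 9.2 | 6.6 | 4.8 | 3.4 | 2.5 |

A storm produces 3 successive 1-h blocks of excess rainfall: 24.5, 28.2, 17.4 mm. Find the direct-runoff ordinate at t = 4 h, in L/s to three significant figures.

By discrete convolution, Q_j = Σ (P_i / 10 mm) · U_{j−i}.
At t = 4 h (j=4): Q = (24.5/10)·9.2 + (28.2/10)·6.2 + (17.4/10)·3.1 = 45.4 L/s.

Q ≈ 45.4 L/s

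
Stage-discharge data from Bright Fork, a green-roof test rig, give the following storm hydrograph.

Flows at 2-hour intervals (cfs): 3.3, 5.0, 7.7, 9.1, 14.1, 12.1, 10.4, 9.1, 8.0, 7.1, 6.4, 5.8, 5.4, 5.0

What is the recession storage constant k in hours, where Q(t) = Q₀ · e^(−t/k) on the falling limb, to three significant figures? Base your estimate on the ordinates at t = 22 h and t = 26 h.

On the falling limb, Q drops from 5.8 to 5.0 cfs between t = 22 h and t = 26 h (Δt = 4 h).
k = −Δt / ln(Q₂/Q₁) = −4 / ln(5.0/5.8) = 27.0 h.

k ≈ 27.0 h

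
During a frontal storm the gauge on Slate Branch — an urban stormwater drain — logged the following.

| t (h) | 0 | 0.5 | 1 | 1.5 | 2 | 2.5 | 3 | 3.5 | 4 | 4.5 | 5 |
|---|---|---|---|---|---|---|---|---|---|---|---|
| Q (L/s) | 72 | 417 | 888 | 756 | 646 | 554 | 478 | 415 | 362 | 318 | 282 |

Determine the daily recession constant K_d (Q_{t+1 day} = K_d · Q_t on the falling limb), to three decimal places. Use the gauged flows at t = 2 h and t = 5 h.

K_d ≈ 0.001

Between t = 2 h and t = 5 h the flow falls from 646 to 282 L/s over 6×0.5 h = 3 h.
Per-interval ratio K = (282/646)^(1/6) = 0.8710; K_d = K^(24/0.5) = 0.001.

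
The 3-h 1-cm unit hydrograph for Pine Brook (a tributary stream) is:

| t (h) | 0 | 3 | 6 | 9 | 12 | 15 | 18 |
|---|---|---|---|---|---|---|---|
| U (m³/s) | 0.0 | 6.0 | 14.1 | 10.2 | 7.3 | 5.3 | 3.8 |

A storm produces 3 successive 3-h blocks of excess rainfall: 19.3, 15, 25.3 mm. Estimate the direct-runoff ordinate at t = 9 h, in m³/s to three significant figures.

Q ≈ 56.0 m³/s

By discrete convolution, Q_j = Σ (P_i / 10 mm) · U_{j−i}.
At t = 9 h (j=3): Q = (19.3/10)·10.2 + (15/10)·14.1 + (25.3/10)·6.0 = 56.0 m³/s.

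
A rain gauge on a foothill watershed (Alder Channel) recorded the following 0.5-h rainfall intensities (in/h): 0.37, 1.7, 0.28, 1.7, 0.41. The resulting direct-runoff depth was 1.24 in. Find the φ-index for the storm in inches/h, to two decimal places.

φ ≈ 0.46 in/h

Only the 2 blocks with intensity above φ contribute runoff: 1.7, 1.7 in/h.
Σ(I−φ)·Δt = d  ⇒  (1.7+1.7 − 2φ)·0.5 = 1.24
φ = (3.400 − 1.24/0.5) / 2 = 0.46 in/h.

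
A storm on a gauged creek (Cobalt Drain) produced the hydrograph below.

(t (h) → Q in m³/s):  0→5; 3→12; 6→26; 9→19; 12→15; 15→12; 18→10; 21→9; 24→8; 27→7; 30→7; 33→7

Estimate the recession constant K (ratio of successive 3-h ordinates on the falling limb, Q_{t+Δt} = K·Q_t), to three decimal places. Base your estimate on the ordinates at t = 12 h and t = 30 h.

Using the recession-limb readings at t = 12 h and t = 30 h: Q falls from 15 to 7 m³/s over 6 intervals.
K = (Q₂/Q₁)^(1/6) = (7/15)^(1/6) = 0.881.

K ≈ 0.881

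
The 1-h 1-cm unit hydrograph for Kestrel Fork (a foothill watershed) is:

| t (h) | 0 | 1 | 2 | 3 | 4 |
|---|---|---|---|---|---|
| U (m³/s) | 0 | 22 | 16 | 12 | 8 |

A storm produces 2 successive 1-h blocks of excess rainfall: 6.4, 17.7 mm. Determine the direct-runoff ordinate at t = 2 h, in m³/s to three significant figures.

Q ≈ 49.2 m³/s

By discrete convolution, Q_j = Σ (P_i / 10 mm) · U_{j−i}.
At t = 2 h (j=2): Q = (6.4/10)·16 + (17.7/10)·22 = 49.2 m³/s.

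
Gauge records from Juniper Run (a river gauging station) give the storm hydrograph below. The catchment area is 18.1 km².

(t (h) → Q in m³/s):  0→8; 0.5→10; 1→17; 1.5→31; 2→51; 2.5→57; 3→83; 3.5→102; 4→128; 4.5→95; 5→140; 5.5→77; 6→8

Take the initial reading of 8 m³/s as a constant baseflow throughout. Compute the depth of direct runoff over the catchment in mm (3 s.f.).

d ≈ 69.9 mm

Direct runoff: 0.0, 2.0, 9.0, 23.0, 43.0, 49.0, 75.0, 94.0, 120.0, 87.0, 132.0, 69.0, 0.0 m³/s; ΣQ_DR = 703.0 m³/s.
V = ΣQ_DR · Δt = 703.0 × 1800 s = 1.265 × 10^6 m³.
Over A = 18.1 km², depth = V / A = 69.9 mm.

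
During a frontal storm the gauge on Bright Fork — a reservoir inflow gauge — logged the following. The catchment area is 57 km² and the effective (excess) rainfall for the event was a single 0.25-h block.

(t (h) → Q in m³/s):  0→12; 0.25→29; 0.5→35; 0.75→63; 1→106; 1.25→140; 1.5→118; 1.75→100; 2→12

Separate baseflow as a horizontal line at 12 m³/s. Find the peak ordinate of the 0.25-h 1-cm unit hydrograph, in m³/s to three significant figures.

U_p ≈ 160 m³/s

Direct runoff: 0.0, 17.0, 23.0, 51.0, 94.0, 128.0, 106.0, 88.0, 0.0 m³/s; ΣQ_DR = 507.0 m³/s, peak = 128.0 m³/s.
Runoff depth d = ΣQ_DR·Δt / A = 507.0 × 900 / (57 km²) = 8.005 mm.
The 1-cm UH is the DRH scaled by (10 mm)/d, so U_p = 128.0 × 10/8.005 = 160 m³/s.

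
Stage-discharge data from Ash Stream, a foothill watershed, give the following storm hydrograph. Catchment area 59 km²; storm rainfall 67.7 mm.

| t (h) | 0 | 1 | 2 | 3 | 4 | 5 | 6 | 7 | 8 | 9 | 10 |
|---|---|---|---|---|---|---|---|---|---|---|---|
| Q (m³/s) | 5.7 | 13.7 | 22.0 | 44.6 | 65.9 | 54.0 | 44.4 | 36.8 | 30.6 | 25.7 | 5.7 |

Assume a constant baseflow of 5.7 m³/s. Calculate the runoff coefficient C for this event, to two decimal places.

C ≈ 0.26

ΣQ_DR = 286.4 m³/s; V = ΣQ_DR·Δt = 1.031 × 10^6 m³.
Runoff depth d = V / A = 17.48 mm.
C = d / P = 17.48 / 67.7 = 0.26.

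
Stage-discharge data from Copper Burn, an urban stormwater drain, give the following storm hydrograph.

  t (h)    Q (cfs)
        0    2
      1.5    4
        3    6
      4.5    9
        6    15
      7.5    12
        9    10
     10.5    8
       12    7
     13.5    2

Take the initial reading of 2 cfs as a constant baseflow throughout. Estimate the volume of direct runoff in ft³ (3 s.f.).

Direct-runoff ordinates (Q − Q_b): 0.0, 2.0, 4.0, 7.0, 13.0, 10.0, 8.0, 6.0, 5.0, 0.0 cfs.
ΣQ_DR = 55.00 cfs.
With Δt = 1.5 h = 5400 s, V = ΣQ_DR · Δt = 55.00 × 5400 = 2.97 × 10^5 ft³.

V ≈ 2.97 × 10^5 ft³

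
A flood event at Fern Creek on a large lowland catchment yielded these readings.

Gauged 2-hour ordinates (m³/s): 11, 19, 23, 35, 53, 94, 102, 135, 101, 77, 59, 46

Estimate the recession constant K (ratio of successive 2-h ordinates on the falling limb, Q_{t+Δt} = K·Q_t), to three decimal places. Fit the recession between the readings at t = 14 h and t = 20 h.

K ≈ 0.759

Using the recession-limb readings at t = 14 h and t = 20 h: Q falls from 135 to 59 m³/s over 3 intervals.
K = (Q₂/Q₁)^(1/3) = (59/135)^(1/3) = 0.759.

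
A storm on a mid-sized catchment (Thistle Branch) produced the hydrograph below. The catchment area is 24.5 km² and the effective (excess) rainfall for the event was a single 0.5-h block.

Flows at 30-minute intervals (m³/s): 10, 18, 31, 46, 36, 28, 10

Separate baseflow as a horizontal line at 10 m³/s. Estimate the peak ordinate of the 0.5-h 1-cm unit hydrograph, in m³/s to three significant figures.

Direct runoff: 0.0, 8.0, 21.0, 36.0, 26.0, 18.0, 0.0 m³/s; ΣQ_DR = 109.0 m³/s, peak = 36.0 m³/s.
Runoff depth d = ΣQ_DR·Δt / A = 109.0 × 1800 / (24.5 km²) = 8.008 mm.
The 1-cm UH is the DRH scaled by (10 mm)/d, so U_p = 36.0 × 10/8.008 = 45.0 m³/s.

U_p ≈ 45.0 m³/s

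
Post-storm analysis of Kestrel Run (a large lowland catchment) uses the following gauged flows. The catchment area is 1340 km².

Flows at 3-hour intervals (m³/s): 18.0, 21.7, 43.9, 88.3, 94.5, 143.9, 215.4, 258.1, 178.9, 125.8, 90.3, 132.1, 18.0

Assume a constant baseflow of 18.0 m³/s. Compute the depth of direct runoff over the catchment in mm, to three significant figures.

d ≈ 9.63 mm

Direct runoff: 0.0, 3.7, 25.9, 70.3, 76.5, 125.9, 197.4, 240.1, 160.9, 107.8, 72.3, 114.1, 0.0 m³/s; ΣQ_DR = 1195 m³/s.
V = ΣQ_DR · Δt = 1195 × 10800 s = 1.290 × 10^7 m³.
Over A = 1340 km², depth = V / A = 9.63 mm.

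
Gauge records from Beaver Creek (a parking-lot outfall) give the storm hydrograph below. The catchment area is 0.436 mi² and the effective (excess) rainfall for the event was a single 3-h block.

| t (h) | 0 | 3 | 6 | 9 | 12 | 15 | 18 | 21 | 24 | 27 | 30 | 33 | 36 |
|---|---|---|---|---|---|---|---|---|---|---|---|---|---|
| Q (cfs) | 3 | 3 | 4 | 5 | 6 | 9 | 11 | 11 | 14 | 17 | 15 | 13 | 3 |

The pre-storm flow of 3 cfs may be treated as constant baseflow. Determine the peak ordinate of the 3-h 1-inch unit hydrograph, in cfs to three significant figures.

Direct runoff: 0.0, 0.0, 1.0, 2.0, 3.0, 6.0, 8.0, 8.0, 11.0, 14.0, 12.0, 10.0, 0.0 cfs; ΣQ_DR = 75.00 cfs, peak = 14.0 cfs.
Runoff depth d = ΣQ_DR·Δt / A = 75.00 × 10800 / (0.436 mi²) = 0.7997 in.
The 1-inch UH is the DRH scaled by (1 in)/d, so U_p = 14.0 × 1/0.7997 = 17.5 cfs.

U_p ≈ 17.5 cfs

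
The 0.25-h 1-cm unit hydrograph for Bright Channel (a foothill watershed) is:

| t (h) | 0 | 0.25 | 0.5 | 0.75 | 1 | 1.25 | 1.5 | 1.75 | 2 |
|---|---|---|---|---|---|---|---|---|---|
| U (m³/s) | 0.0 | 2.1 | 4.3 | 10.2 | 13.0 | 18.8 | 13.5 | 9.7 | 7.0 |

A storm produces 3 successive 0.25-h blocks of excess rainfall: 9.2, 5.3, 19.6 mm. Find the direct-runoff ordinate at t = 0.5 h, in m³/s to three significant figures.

Q ≈ 5.07 m³/s

By discrete convolution, Q_j = Σ (P_i / 10 mm) · U_{j−i}.
At t = 0.5 h (j=2): Q = (9.2/10)·4.3 + (5.3/10)·2.1 + (19.6/10)·0.0 = 5.07 m³/s.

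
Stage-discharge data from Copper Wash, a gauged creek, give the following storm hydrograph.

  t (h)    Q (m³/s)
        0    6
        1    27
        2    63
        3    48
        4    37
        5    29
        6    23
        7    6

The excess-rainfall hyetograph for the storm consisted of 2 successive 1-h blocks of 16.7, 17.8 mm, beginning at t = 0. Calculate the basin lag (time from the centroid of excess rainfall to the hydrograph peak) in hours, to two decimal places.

t_L ≈ 0.98 h

Centroid of excess rainfall: t_c = Σ P_i·t̄_i / ΣP_i = 1.0159 h (block centres at 0.5, 1.5 h).
Hydrograph peak occurs at t = 2 h, so basin lag t_L = 2 − 1.0159 = 0.98 h.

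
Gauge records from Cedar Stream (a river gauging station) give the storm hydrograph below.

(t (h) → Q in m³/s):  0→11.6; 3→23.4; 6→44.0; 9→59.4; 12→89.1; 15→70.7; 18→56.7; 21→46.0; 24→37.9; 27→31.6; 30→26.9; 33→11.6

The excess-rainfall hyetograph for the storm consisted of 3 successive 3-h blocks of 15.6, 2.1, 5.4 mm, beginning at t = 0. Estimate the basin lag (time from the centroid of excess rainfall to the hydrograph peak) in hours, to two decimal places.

Centroid of excess rainfall: t_c = Σ P_i·t̄_i / ΣP_i = 3.1753 h (block centres at 1.5, 4.5, 7.5 h).
Hydrograph peak occurs at t = 12 h, so basin lag t_L = 12 − 3.1753 = 8.82 h.

t_L ≈ 8.82 h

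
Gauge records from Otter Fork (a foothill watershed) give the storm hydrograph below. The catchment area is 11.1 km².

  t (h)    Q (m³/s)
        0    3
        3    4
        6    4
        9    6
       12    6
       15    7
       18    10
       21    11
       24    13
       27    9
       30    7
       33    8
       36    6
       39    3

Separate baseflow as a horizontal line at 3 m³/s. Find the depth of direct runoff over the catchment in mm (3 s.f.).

d ≈ 53.5 mm

Direct runoff: 0.0, 1.0, 1.0, 3.0, 3.0, 4.0, 7.0, 8.0, 10.0, 6.0, 4.0, 5.0, 3.0, 0.0 m³/s; ΣQ_DR = 55.00 m³/s.
V = ΣQ_DR · Δt = 55.00 × 10800 s = 5.940 × 10^5 m³.
Over A = 11.1 km², depth = V / A = 53.5 mm.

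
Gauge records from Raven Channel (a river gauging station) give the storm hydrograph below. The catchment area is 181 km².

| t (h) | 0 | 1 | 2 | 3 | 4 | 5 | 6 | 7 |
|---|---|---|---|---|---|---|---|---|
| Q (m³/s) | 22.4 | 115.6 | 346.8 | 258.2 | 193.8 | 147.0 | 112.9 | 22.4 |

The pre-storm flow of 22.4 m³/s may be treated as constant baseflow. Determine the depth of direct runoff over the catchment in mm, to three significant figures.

d ≈ 20.7 mm

Direct runoff: 0.0, 93.2, 324.4, 235.8, 171.4, 124.6, 90.5, 0.0 m³/s; ΣQ_DR = 1040 m³/s.
V = ΣQ_DR · Δt = 1040 × 3600 s = 3.744 × 10^6 m³.
Over A = 181 km², depth = V / A = 20.7 mm.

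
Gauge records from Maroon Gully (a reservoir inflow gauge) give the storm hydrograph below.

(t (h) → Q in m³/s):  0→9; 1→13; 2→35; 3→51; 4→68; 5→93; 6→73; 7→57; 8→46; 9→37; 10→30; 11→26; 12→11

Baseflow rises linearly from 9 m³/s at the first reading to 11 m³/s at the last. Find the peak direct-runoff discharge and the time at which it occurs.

Q_p = 83.17 m³/s at t = 5 h

Subtracting baseflow gives direct-runoff ordinates: 0.00, 3.83, 25.67, 41.50, 58.33, 83.17, 63.00, 46.83, 35.67, 26.50, 19.33, 15.17, 0.00 m³/s.
The maximum is 83.17 m³/s, occurring at the reading for t = 5 h.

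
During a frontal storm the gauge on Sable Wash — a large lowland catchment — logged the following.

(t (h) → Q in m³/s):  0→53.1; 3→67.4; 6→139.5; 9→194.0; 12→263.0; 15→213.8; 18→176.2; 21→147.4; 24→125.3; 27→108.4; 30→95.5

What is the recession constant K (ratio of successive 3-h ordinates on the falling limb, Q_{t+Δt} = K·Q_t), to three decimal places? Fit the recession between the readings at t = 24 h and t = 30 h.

Using the recession-limb readings at t = 24 h and t = 30 h: Q falls from 125.3 to 95.5 m³/s over 2 intervals.
K = (Q₂/Q₁)^(1/2) = (95.5/125.3)^(1/2) = 0.873.

K ≈ 0.873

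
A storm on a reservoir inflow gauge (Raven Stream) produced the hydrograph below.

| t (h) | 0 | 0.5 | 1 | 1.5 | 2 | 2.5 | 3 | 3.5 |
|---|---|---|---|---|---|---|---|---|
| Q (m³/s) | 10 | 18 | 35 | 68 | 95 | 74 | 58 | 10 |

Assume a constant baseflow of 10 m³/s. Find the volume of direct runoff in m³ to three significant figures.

V ≈ 5.18 × 10^5 m³

Direct-runoff ordinates (Q − Q_b): 0.0, 8.0, 25.0, 58.0, 85.0, 64.0, 48.0, 0.0 m³/s.
ΣQ_DR = 288.0 m³/s.
With Δt = 0.5 h = 1800 s, V = ΣQ_DR · Δt = 288.0 × 1800 = 5.18 × 10^5 m³.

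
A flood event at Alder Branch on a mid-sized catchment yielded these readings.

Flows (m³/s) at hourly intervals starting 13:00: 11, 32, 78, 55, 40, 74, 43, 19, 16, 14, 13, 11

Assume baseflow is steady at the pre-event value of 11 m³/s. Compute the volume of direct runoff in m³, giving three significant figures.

V ≈ 9.86 × 10^5 m³

Direct-runoff ordinates (Q − Q_b): 0.0, 21.0, 67.0, 44.0, 29.0, 63.0, 32.0, 8.0, 5.0, 3.0, 2.0, 0.0 m³/s.
ΣQ_DR = 274.0 m³/s.
With Δt = 1 h = 3600 s, V = ΣQ_DR · Δt = 274.0 × 3600 = 9.86 × 10^5 m³.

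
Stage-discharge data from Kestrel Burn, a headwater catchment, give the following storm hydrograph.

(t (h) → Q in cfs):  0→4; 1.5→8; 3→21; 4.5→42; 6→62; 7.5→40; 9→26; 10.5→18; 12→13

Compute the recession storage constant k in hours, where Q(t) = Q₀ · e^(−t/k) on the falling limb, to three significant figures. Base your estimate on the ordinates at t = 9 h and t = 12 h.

k ≈ 4.33 h

On the falling limb, Q drops from 26 to 13 cfs between t = 9 h and t = 12 h (Δt = 3 h).
k = −Δt / ln(Q₂/Q₁) = −3 / ln(13/26) = 4.33 h.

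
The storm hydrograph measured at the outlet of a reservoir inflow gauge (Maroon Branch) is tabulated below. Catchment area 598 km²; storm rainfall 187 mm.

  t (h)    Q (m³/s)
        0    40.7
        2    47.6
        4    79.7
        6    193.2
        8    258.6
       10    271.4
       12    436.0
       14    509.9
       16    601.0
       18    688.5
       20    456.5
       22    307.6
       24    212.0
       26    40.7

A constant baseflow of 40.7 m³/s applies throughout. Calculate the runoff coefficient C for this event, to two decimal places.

C ≈ 0.23

ΣQ_DR = 3574 m³/s; V = ΣQ_DR·Δt = 2.573 × 10^7 m³.
Runoff depth d = V / A = 43.03 mm.
C = d / P = 43.03 / 187 = 0.23.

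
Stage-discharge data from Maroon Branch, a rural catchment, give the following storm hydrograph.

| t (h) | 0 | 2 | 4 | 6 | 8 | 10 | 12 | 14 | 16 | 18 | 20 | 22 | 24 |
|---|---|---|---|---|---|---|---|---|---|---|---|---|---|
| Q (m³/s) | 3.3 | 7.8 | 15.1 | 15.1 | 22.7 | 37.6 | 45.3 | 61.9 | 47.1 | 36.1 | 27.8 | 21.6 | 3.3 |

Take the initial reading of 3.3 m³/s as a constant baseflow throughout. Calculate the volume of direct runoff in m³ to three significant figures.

Direct-runoff ordinates (Q − Q_b): 0.0, 4.5, 11.8, 11.8, 19.4, 34.3, 42.0, 58.6, 43.8, 32.8, 24.5, 18.3, 0.0 m³/s.
ΣQ_DR = 301.8 m³/s.
With Δt = 2 h = 7200 s, V = ΣQ_DR · Δt = 301.8 × 7200 = 2.17 × 10^6 m³.

V ≈ 2.17 × 10^6 m³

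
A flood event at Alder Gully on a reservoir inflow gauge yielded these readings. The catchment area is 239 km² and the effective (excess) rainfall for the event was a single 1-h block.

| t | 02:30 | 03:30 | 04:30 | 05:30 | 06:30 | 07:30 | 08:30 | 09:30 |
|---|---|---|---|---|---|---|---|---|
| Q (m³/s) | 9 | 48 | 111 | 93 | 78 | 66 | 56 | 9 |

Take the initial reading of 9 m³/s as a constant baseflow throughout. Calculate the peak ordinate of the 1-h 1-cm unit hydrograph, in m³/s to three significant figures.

Direct runoff: 0.0, 39.0, 102.0, 84.0, 69.0, 57.0, 47.0, 0.0 m³/s; ΣQ_DR = 398.0 m³/s, peak = 102.0 m³/s.
Runoff depth d = ΣQ_DR·Δt / A = 398.0 × 3600 / (239 km²) = 5.995 mm.
The 1-cm UH is the DRH scaled by (10 mm)/d, so U_p = 102.0 × 10/5.995 = 170 m³/s.

U_p ≈ 170 m³/s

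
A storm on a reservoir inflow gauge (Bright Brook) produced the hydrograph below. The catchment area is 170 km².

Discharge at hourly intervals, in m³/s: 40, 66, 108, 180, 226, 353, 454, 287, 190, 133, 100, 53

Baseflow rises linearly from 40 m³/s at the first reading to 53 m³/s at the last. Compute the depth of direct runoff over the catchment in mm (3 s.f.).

d ≈ 34.6 mm

Direct runoff: 0.00, 24.82, 65.64, 136.45, 181.27, 307.09, 406.91, 238.73, 140.55, 82.36, 48.18, 0.00 m³/s; ΣQ_DR = 1632 m³/s.
V = ΣQ_DR · Δt = 1632 × 3600 s = 5.875 × 10^6 m³.
Over A = 170 km², depth = V / A = 34.6 mm.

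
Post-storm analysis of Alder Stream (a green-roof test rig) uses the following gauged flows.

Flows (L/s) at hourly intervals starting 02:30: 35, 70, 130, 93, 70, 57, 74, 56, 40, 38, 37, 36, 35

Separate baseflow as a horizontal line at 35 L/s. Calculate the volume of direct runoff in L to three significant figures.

Direct-runoff ordinates (Q − Q_b): 0.0, 35.0, 95.0, 58.0, 35.0, 22.0, 39.0, 21.0, 5.0, 3.0, 2.0, 1.0, 0.0 L/s.
ΣQ_DR = 316.0 L/s.
With Δt = 1 h = 3600 s, V = ΣQ_DR · Δt = 316.0 × 3600 = 1.14 × 10^6 L.

V ≈ 1.14 × 10^6 L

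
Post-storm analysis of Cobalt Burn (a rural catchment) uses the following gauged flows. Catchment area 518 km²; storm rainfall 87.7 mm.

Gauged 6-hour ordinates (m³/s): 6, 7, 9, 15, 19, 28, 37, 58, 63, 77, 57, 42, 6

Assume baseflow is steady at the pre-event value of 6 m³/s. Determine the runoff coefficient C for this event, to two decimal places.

ΣQ_DR = 346.0 m³/s; V = ΣQ_DR·Δt = 7.474 × 10^6 m³.
Runoff depth d = V / A = 14.43 mm.
C = d / P = 14.43 / 87.7 = 0.16.

C ≈ 0.16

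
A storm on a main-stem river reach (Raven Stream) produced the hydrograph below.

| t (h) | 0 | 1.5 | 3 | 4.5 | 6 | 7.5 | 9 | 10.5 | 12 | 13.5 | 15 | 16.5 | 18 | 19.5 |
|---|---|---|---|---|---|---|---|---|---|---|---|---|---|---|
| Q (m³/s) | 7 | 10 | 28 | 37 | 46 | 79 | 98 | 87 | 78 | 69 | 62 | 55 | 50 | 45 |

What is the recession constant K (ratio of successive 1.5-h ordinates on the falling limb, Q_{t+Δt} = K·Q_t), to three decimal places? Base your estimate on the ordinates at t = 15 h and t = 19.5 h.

K ≈ 0.899

Using the recession-limb readings at t = 15 h and t = 19.5 h: Q falls from 62 to 45 m³/s over 3 intervals.
K = (Q₂/Q₁)^(1/3) = (45/62)^(1/3) = 0.899.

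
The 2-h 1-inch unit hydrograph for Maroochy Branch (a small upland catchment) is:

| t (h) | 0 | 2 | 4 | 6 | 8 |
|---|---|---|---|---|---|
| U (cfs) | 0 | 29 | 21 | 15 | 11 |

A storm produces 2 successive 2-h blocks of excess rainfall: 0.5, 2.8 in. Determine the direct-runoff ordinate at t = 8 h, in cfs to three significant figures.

Q ≈ 47.5 cfs

By discrete convolution, Q_j = Σ (P_i / 1 in) · U_{j−i}.
At t = 8 h (j=4): Q = (0.5/1)·11 + (2.8/1)·15 = 47.5 cfs.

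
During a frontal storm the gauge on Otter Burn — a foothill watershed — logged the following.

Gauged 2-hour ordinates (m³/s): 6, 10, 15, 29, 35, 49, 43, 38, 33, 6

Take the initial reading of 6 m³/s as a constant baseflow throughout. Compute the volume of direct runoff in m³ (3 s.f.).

Direct-runoff ordinates (Q − Q_b): 0.0, 4.0, 9.0, 23.0, 29.0, 43.0, 37.0, 32.0, 27.0, 0.0 m³/s.
ΣQ_DR = 204.0 m³/s.
With Δt = 2 h = 7200 s, V = ΣQ_DR · Δt = 204.0 × 7200 = 1.47 × 10^6 m³.

V ≈ 1.47 × 10^6 m³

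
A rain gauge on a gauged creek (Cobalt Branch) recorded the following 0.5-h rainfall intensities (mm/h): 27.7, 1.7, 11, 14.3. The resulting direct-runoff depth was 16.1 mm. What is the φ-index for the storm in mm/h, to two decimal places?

Only the 3 blocks with intensity above φ contribute runoff: 27.7, 11, 14.3 mm/h.
Σ(I−φ)·Δt = d  ⇒  (27.7+11+14.3 − 3φ)·0.5 = 16.1
φ = (53.00 − 16.1/0.5) / 3 = 6.93 mm/h.

φ ≈ 6.93 mm/h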